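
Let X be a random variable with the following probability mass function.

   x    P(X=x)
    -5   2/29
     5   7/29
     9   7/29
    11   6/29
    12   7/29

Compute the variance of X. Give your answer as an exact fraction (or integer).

E[X] = (2/29)·(-5) + (7/29)·5 + (7/29)·9 + (6/29)·11 + (7/29)·12 = 238/29
E[X²] = (2/29)·25 + (7/29)·25 + (7/29)·81 + (6/29)·121 + (7/29)·144 = 2526/29
Var(X) = 2526/29 − (238/29)² = 16610/841

16610/841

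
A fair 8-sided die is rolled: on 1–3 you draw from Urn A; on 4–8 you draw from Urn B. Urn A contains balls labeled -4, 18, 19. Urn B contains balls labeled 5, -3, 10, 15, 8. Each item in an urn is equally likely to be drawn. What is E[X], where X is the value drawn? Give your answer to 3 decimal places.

E[X | Urn A] = (-4 + 18 + 19)/3 = 11
E[X | Urn B] = (5 − 3 + 10 + 15 + 8)/5 = 7
E[X] = (3/8)·11 + (5/8)·7 = 17/2 ≈ 8.500

8.500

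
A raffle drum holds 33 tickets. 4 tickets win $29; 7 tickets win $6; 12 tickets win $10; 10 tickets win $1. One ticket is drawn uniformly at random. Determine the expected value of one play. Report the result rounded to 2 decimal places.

$8.73

E[payout] = (4/33)·29 + (7/33)·6 + (12/33)·10 + (10/33)·1 = 96/11
≈ $8.73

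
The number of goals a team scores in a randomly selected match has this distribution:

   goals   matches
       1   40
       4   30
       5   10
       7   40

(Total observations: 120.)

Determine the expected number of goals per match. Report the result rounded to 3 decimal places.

4.083

Total = 120, so P(goals=1) = 40/120, etc.
E[X] = (1/3)·1 + (1/4)·4 + (1/12)·5 + (1/3)·7
     = 49/12 ≈ 4.083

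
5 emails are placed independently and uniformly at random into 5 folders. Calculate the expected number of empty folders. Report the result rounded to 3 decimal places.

Let Xⱼ=1 if folder j is empty. P(Xⱼ=1) = ((5-1)/5)^5 = 1024/3125.
By linearity, E[#empty] = 5·1024/3125 = 1024/625.
≈ 1.638

1.638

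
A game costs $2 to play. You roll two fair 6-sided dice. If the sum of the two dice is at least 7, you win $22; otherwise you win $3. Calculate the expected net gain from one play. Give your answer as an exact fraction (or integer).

145/12 dollars

E[payout] = (5/12)·3 + (7/12)·22 = 169/12
Expected profit = 169/12 − 2 = 145/12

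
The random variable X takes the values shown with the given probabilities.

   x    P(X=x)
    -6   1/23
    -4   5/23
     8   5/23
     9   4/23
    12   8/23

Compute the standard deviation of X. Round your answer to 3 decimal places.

6.545

E[X] = 146/23, E[X²] = 1912/23
Var(X) = E[X²] − (E[X])² = 1912/23 − 21316/529 = 22660/529
SD(X) = √(22660/529) ≈ 6.545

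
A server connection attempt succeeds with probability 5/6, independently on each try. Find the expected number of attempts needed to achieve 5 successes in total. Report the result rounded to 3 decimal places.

6.000

By linearity (sum of 5 independent geometric waits), E[trials] = 5/p = 5/(5/6) = 6.
≈ 6.000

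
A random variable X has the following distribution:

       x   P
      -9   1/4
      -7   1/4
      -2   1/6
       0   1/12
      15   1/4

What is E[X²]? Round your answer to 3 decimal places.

89.417

E[X²] = (1/4)·81 + (1/4)·49 + (1/6)·4 + (1/12)·0 + (1/4)·225
     = 1073/12 ≈ 89.417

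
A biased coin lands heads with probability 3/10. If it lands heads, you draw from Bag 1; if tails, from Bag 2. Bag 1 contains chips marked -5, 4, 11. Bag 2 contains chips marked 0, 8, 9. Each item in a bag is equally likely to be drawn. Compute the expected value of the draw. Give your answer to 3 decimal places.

E[X | Bag 1] = (-5 + 4 + 11)/3 = 10/3
E[X | Bag 2] = (0 + 8 + 9)/3 = 17/3
E[X] = (3/10)·10/3 + (7/10)·17/3 = 149/30 ≈ 4.967

4.967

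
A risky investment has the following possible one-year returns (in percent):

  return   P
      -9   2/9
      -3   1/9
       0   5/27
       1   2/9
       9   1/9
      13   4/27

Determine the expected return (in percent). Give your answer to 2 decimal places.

0.81

E[X] = (2/9)·(-9) + (1/9)·(-3) + (5/27)·0 + (2/9)·1 + (1/9)·9 + (4/27)·13
     = 22/27 ≈ 0.81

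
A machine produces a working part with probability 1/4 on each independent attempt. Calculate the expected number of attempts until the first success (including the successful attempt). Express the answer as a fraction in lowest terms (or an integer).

For a geometric distribution, E[trials] = 1/p = 1/(1/4) = 4.

4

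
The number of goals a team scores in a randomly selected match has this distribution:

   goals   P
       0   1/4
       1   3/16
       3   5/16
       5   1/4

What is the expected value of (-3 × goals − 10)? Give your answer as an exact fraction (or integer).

-137/8

E[-3x-10] = (1/4)·(-10) + (3/16)·(-13) + (5/16)·(-19) + (1/4)·(-25)
     = -137/8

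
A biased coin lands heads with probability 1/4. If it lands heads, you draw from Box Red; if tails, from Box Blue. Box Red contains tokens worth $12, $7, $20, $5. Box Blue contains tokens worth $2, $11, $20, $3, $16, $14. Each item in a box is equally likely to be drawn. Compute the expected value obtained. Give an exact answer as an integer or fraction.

E[X | Box Red] = (12 + 7 + 20 + 5)/4 = 11
E[X | Box Blue] = (2 + 11 + 20 + 3 + 16 + 14)/6 = 11
E[X] = (1/4)·11 + (3/4)·11 = 11

$11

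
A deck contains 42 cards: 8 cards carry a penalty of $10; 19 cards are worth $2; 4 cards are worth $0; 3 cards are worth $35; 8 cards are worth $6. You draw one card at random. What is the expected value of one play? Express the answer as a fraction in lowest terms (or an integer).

E[payout] = (8/42)·(-10) + (19/42)·2 + (4/42)·0 + (3/42)·35 + (8/42)·6 = 37/14

37/14 dollars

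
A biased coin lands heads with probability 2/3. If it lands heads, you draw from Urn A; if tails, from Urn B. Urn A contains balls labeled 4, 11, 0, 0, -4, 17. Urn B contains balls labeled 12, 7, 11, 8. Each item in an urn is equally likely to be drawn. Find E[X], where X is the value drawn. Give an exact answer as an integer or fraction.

113/18

E[X | Urn A] = (4 + 11 + 0 + 0 − 4 + 17)/6 = 14/3
E[X | Urn B] = (12 + 7 + 11 + 8)/4 = 19/2
E[X] = (2/3)·14/3 + (1/3)·19/2 = 113/18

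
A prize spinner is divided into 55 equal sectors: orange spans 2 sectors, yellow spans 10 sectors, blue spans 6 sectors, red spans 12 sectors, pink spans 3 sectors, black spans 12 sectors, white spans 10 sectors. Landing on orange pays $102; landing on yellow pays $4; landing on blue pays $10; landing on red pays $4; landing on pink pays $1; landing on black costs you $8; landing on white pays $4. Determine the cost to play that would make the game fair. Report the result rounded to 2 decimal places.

E[payout] = (2/55)·102 + (10/55)·4 + (6/55)·10 + (12/55)·4 + (3/55)·1 + (12/55)·(-8) + (10/55)·4 = 299/55
Fair fee = E[payout] = 299/55 ≈ $5.44

$5.44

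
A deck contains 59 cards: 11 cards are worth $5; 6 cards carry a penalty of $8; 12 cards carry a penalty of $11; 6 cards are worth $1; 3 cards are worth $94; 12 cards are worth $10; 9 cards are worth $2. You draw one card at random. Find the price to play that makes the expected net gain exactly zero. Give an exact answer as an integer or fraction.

E[payout] = (11/59)·5 + (6/59)·(-8) + (12/59)·(-11) + (6/59)·1 + (3/59)·94 + (12/59)·10 + (9/59)·2 = 301/59
Fair fee = E[payout] = 301/59

301/59 dollars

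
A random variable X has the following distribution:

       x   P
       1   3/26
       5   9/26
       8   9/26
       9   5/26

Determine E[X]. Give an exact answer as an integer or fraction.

165/26

E[X] = (3/26)·1 + (9/26)·5 + (9/26)·8 + (5/26)·9
     = 165/26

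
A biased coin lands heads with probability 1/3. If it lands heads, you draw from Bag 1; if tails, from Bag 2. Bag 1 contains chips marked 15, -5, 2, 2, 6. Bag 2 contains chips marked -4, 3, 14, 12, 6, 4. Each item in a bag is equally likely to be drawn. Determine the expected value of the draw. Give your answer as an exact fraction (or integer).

47/9

E[X | Bag 1] = (15 − 5 + 2 + 2 + 6)/5 = 4
E[X | Bag 2] = (-4 + 3 + 14 + 12 + 6 + 4)/6 = 35/6
E[X] = (1/3)·4 + (2/3)·35/6 = 47/9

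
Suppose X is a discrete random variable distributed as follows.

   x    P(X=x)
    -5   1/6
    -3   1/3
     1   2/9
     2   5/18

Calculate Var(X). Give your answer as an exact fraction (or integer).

E[X] = (1/6)·(-5) + (1/3)·(-3) + (2/9)·1 + (5/18)·2 = -19/18
E[X²] = (1/6)·25 + (1/3)·9 + (2/9)·1 + (5/18)·4 = 17/2
Var(X) = 17/2 − (-19/18)² = 2393/324

2393/324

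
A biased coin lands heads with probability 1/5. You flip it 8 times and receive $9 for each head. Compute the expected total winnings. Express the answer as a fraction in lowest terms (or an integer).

72/5 dollars

E[#heads] = 8·1/5 = 8/5 (linearity over flips).
E[winnings] = 9·8/5 = 72/5.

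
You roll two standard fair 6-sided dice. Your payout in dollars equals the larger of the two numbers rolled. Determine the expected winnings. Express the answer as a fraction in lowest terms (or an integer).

161/36 dollars

Distribution of the larger of the two numbers rolled: 1 w.p. 1/36, 2 w.p. 1/12, 3 w.p. 5/36, 4 w.p. 7/36, 5 w.p. 1/4, 6 w.p. 11/36
E[payout] = (1/36)·1 + (1/12)·2 + (5/36)·3 + (7/36)·4 + (1/4)·5 + (11/36)·6 = 161/36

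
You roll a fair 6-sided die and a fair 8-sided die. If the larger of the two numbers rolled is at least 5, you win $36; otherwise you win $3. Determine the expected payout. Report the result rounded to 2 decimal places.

E[payout] = (1/3)·3 + (2/3)·36 = 25
≈ $25.00

$25.00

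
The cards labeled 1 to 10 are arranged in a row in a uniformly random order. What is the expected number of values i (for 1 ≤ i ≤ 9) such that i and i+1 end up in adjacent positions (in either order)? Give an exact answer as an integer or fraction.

For each i ∈ {1,…,9}, let Xᵢ = 1 if i and i+1 are adjacent. P(Xᵢ=1) = 2·(10−1)!/10! = 2/10.
By linearity, E[ΣXᵢ] = (9)·(2/10) = 9/5.

9/5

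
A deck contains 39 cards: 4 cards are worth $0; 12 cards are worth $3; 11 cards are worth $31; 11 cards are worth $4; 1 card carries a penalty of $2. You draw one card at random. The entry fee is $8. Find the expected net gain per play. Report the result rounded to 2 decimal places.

E[payout] = (4/39)·0 + (12/39)·3 + (11/39)·31 + (11/39)·4 + (1/39)·(-2) = 419/39
Expected profit = 419/39 − 8 = 107/39 ≈ $2.74

$2.74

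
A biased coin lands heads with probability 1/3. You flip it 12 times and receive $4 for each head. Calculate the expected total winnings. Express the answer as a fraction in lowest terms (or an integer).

E[#heads] = 12·1/3 = 4 (linearity over flips).
E[winnings] = 4·4 = 16.

$16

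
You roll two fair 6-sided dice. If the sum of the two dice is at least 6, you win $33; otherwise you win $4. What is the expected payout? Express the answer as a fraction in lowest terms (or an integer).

449/18 dollars

E[payout] = (5/18)·4 + (13/18)·33 = 449/18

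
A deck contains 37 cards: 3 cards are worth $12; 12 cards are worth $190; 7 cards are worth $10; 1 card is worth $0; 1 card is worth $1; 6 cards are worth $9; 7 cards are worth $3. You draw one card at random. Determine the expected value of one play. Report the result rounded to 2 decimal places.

E[payout] = (3/37)·12 + (12/37)·190 + (7/37)·10 + (1/37)·0 + (1/37)·1 + (6/37)·9 + (7/37)·3 = 2462/37
≈ $66.54

$66.54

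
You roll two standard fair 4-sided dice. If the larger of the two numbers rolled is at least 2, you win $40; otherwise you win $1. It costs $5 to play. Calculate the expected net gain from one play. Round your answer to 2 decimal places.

$32.56

E[payout] = (1/16)·1 + (15/16)·40 = 601/16
Expected profit = 601/16 − 5 = 521/16 ≈ $32.56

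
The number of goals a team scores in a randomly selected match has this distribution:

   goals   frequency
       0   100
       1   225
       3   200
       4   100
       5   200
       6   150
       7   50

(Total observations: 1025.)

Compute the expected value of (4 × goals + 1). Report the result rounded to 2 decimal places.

14.56

Total = 1025, so P(goals=0) = 100/1025, etc.
E[4x+1] = (4/41)·1 + (9/41)·5 + (8/41)·13 + (4/41)·17 + (8/41)·21 + (6/41)·25 + (2/41)·29
     = 597/41 ≈ 14.56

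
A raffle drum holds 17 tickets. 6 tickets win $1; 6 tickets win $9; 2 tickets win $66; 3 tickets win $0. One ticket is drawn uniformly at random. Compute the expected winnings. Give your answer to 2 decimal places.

$11.29

E[payout] = (6/17)·1 + (6/17)·9 + (2/17)·66 + (3/17)·0 = 192/17
≈ $11.29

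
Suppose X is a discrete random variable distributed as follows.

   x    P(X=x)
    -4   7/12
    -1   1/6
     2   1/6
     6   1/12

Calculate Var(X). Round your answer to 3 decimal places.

E[X] = (7/12)·(-4) + (1/6)·(-1) + (1/6)·2 + (1/12)·6 = -5/3
E[X²] = (7/12)·16 + (1/6)·1 + (1/6)·4 + (1/12)·36 = 79/6
Var(X) = 79/6 − (-5/3)² = 187/18 ≈ 10.389

10.389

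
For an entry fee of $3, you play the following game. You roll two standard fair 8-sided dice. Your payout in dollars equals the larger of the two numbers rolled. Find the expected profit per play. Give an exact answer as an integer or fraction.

Distribution of the larger of the two numbers rolled: 1 w.p. 1/64, 2 w.p. 3/64, 3 w.p. 5/64, 4 w.p. 7/64, 5 w.p. 9/64, 6 w.p. 11/64, …
E[payout] = (1/64)·1 + (3/64)·2 + (5/64)·3 + (7/64)·4 + (9/64)·5 + (11/64)·6 + (13/64)·7 + (15/64)·8 = 93/16
Expected profit = 93/16 − 3 = 45/16

45/16 dollars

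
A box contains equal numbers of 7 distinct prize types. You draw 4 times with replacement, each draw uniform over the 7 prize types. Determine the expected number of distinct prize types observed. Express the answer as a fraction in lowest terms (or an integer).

1105/343

Let Xⱼ=1 if type j appears at least once. P(Xⱼ=1) = 1 − ((7−1)/7)^4 = 1105/2401.
E[#distinct] = 7·1105/2401 = 1105/343.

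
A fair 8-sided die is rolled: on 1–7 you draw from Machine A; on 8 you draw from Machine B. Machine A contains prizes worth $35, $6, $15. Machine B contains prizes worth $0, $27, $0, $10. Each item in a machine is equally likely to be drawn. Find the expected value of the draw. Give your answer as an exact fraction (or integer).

E[X | Machine A] = (35 + 6 + 15)/3 = 56/3
E[X | Machine B] = (0 + 27 + 0 + 10)/4 = 37/4
E[X] = (7/8)·56/3 + (1/8)·37/4 = 1679/96

1679/96 dollars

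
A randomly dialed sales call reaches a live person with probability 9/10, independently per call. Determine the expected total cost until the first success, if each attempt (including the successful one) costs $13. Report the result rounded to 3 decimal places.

$14.444

E[#attempts] = 1/p = 10/9; E[cost] = 13·10/9 = 130/9.
≈ 14.444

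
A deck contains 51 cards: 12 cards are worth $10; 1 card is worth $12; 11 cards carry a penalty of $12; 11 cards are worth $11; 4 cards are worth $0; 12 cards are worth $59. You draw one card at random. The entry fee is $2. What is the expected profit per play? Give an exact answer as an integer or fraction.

727/51 dollars

E[payout] = (12/51)·10 + (1/51)·12 + (11/51)·(-12) + (11/51)·11 + (4/51)·0 + (12/51)·59 = 829/51
Expected profit = 829/51 − 2 = 727/51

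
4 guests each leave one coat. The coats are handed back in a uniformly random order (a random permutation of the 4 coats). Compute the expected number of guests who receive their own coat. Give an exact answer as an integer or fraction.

Let Xᵢ = 1 if person i gets their own coat. For each i, P(Xᵢ=1) = 1/4.
By linearity of expectation, E[X₁+…+X_4] = 4·(1/4) = 1.

1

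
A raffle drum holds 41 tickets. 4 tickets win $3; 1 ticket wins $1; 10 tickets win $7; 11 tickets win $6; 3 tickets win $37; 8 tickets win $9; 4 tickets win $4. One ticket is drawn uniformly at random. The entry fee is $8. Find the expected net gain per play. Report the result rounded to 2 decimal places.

E[payout] = (4/41)·3 + (1/41)·1 + (10/41)·7 + (11/41)·6 + (3/41)·37 + (8/41)·9 + (4/41)·4 = 348/41
Expected profit = 348/41 − 8 = 20/41 ≈ $0.49

$0.49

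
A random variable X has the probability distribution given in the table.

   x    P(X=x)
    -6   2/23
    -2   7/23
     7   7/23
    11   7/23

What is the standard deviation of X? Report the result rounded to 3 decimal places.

6.098

E[X] = 100/23, E[X²] = 1290/23
Var(X) = E[X²] − (E[X])² = 1290/23 − 10000/529 = 19670/529
SD(X) = √(19670/529) ≈ 6.098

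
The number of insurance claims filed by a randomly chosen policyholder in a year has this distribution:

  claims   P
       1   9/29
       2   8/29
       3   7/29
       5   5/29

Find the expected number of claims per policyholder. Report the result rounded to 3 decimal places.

2.448

E[X] = (9/29)·1 + (8/29)·2 + (7/29)·3 + (5/29)·5
     = 71/29 ≈ 2.448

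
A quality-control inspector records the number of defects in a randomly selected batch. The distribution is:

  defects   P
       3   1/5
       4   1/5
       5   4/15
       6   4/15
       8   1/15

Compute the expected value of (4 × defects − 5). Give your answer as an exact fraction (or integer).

217/15

E[4x-5] = (1/5)·7 + (1/5)·11 + (4/15)·15 + (4/15)·19 + (1/15)·27
     = 217/15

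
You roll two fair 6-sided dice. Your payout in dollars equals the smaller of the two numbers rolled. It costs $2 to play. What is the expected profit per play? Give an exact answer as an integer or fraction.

Distribution of the smaller of the two numbers rolled: 1 w.p. 11/36, 2 w.p. 1/4, 3 w.p. 7/36, 4 w.p. 5/36, 5 w.p. 1/12, 6 w.p. 1/36
E[payout] = (11/36)·1 + (1/4)·2 + (7/36)·3 + (5/36)·4 + (1/12)·5 + (1/36)·6 = 91/36
Expected profit = 91/36 − 2 = 19/36

19/36 dollars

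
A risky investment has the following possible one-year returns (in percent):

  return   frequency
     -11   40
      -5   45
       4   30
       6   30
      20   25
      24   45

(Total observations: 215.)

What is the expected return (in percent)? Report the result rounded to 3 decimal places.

5.651

Total = 215, so P(return=-11) = 40/215, etc.
E[X] = (8/43)·(-11) + (9/43)·(-5) + (6/43)·4 + (6/43)·6 + (5/43)·20 + (9/43)·24
     = 243/43 ≈ 5.651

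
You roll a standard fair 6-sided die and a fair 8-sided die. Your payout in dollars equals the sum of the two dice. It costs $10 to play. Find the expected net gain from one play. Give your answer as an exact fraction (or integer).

-$2

Distribution of the sum of the two dice: 2 w.p. 1/48, 3 w.p. 1/24, 4 w.p. 1/16, 5 w.p. 1/12, 6 w.p. 5/48, 7 w.p. 1/8, …
E[payout] = (1/48)·2 + (1/24)·3 + (1/16)·4 + (1/12)·5 + (5/48)·6 + (1/8)·7 + (1/8)·8 + (1/8)·9 + (5/48)·10 + (1/12)·11 + (1/16)·12 + (1/24)·13 + (1/48)·14 = 8
Expected profit = 8 − 10 = -2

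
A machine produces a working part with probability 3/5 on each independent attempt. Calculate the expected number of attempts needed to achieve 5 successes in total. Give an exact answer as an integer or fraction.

By linearity (sum of 5 independent geometric waits), E[trials] = 5/p = 5/(3/5) = 25/3.

25/3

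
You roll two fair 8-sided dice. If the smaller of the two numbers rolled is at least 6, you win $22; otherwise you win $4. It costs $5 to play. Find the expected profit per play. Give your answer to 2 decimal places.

$1.53

E[payout] = (55/64)·4 + (9/64)·22 = 209/32
Expected profit = 209/32 − 5 = 49/32 ≈ $1.53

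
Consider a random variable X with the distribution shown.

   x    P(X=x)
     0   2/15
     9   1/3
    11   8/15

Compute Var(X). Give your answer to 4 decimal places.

E[X] = (2/15)·0 + (1/3)·9 + (8/15)·11 = 133/15
E[X²] = (2/15)·0 + (1/3)·81 + (8/15)·121 = 1373/15
Var(X) = 1373/15 − (133/15)² = 2906/225 ≈ 12.9156

12.9156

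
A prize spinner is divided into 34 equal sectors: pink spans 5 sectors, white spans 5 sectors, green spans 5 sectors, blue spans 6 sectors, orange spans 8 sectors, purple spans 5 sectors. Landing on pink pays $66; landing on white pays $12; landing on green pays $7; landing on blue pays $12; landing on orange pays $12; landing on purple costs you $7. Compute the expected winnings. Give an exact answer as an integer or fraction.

279/17 dollars

E[payout] = (5/34)·66 + (5/34)·12 + (5/34)·7 + (6/34)·12 + (8/34)·12 + (5/34)·(-7) = 279/17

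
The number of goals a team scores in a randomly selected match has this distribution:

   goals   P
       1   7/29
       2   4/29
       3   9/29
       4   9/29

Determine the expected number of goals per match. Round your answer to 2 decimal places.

2.69

E[X] = (7/29)·1 + (4/29)·2 + (9/29)·3 + (9/29)·4
     = 78/29 ≈ 2.69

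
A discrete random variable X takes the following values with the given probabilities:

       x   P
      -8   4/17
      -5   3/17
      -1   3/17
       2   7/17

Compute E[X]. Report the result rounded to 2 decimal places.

-2.12

E[X] = (4/17)·(-8) + (3/17)·(-5) + (3/17)·(-1) + (7/17)·2
     = -36/17 ≈ -2.12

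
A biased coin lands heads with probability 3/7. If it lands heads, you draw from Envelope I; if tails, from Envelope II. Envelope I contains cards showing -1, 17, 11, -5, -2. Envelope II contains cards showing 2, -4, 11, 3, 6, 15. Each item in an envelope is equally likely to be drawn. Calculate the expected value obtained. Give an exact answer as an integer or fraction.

E[X | Envelope I] = (-1 + 17 + 11 − 5 − 2)/5 = 4
E[X | Envelope II] = (2 − 4 + 11 + 3 + 6 + 15)/6 = 11/2
E[X] = (3/7)·4 + (4/7)·11/2 = 34/7

34/7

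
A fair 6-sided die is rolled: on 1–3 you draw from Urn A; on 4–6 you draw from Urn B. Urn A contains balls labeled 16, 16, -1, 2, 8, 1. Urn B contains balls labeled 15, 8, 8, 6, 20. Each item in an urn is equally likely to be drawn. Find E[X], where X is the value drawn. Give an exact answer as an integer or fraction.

E[X | Urn A] = (16 + 16 − 1 + 2 + 8 + 1)/6 = 7
E[X | Urn B] = (15 + 8 + 8 + 6 + 20)/5 = 57/5
E[X] = (1/2)·7 + (1/2)·57/5 = 46/5

46/5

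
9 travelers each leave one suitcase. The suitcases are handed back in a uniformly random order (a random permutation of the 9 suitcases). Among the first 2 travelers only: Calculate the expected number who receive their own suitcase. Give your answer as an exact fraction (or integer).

2/9

Let Xᵢ = 1 if person i gets their own suitcase. For each i, P(Xᵢ=1) = 1/9.
By linearity of expectation, E[X₁+…+X_2] = 2·(1/9) = 2/9.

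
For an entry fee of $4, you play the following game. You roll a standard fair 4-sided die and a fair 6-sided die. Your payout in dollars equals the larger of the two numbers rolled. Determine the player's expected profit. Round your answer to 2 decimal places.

-$0.08

Distribution of the larger of the two numbers rolled: 1 w.p. 1/24, 2 w.p. 1/8, 3 w.p. 5/24, 4 w.p. 7/24, 5 w.p. 1/6, 6 w.p. 1/6
E[payout] = (1/24)·1 + (1/8)·2 + (5/24)·3 + (7/24)·4 + (1/6)·5 + (1/6)·6 = 47/12
Expected profit = 47/12 − 4 = -1/12 ≈ -$0.08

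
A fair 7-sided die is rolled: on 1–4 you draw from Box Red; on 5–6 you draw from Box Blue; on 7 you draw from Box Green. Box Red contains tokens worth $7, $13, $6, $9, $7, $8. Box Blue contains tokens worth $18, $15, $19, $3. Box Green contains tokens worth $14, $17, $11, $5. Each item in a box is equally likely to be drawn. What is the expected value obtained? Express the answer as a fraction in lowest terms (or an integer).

871/84 dollars

E[X | Box Red] = (7 + 13 + 6 + 9 + 7 + 8)/6 = 25/3
E[X | Box Blue] = (18 + 15 + 19 + 3)/4 = 55/4
E[X | Box Green] = (14 + 17 + 11 + 5)/4 = 47/4
E[X] = (4/7)·25/3 + (2/7)·55/4 + (1/7)·47/4 = 871/84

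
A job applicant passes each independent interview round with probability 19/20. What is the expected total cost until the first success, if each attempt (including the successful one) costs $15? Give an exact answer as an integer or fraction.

300/19 dollars

E[#attempts] = 1/p = 20/19; E[cost] = 15·20/19 = 300/19.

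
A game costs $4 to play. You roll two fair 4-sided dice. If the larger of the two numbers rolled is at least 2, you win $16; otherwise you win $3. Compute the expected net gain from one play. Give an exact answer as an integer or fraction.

E[payout] = (1/16)·3 + (15/16)·16 = 243/16
Expected profit = 243/16 − 4 = 179/16

179/16 dollars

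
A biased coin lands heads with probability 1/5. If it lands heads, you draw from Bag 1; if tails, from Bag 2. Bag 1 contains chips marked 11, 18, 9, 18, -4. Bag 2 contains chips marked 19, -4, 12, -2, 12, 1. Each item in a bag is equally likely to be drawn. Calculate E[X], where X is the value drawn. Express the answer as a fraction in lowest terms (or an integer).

E[X | Bag 1] = (11 + 18 + 9 + 18 − 4)/5 = 52/5
E[X | Bag 2] = (19 − 4 + 12 − 2 + 12 + 1)/6 = 19/3
E[X] = (1/5)·52/5 + (4/5)·19/3 = 536/75

536/75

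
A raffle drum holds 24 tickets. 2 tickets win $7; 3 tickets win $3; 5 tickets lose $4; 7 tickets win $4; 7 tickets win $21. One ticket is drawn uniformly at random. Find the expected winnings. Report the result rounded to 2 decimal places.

E[payout] = (2/24)·7 + (3/24)·3 + (5/24)·(-4) + (7/24)·4 + (7/24)·21 = 89/12
≈ $7.42

$7.42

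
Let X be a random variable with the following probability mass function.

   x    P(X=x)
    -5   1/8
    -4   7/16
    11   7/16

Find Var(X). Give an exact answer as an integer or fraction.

E[X] = (1/8)·(-5) + (7/16)·(-4) + (7/16)·11 = 39/16
E[X²] = (1/8)·25 + (7/16)·16 + (7/16)·121 = 1009/16
Var(X) = 1009/16 − (39/16)² = 14623/256

14623/256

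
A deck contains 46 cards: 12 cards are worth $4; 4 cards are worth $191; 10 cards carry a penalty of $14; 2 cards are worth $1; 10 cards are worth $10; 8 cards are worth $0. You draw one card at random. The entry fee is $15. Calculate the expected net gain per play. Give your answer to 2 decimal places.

$1.83

E[payout] = (12/46)·4 + (4/46)·191 + (10/46)·(-14) + (2/46)·1 + (10/46)·10 + (8/46)·0 = 387/23
Expected profit = 387/23 − 15 = 42/23 ≈ $1.83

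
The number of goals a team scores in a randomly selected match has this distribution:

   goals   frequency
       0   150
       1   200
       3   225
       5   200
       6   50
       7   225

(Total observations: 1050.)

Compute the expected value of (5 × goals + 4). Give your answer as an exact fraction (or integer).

Total = 1050, so P(goals=0) = 150/1050, etc.
E[5x+4] = (1/7)·4 + (4/21)·9 + (3/14)·19 + (4/21)·29 + (1/21)·34 + (3/14)·39
     = 153/7

153/7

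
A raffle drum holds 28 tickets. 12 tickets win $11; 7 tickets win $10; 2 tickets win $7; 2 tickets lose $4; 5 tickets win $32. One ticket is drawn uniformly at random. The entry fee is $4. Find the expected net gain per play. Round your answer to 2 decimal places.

E[payout] = (12/28)·11 + (7/28)·10 + (2/28)·7 + (2/28)·(-4) + (5/28)·32 = 92/7
Expected profit = 92/7 − 4 = 64/7 ≈ $9.14

$9.14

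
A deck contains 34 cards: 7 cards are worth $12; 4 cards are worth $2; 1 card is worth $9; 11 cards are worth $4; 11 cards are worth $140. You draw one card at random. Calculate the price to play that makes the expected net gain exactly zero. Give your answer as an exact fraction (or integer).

E[payout] = (7/34)·12 + (4/34)·2 + (1/34)·9 + (11/34)·4 + (11/34)·140 = 1685/34
Fair fee = E[payout] = 1685/34

1685/34 dollars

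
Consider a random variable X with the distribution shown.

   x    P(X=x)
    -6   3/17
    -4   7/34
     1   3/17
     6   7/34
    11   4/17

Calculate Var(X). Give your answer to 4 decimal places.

41.2215

E[X] = (3/17)·(-6) + (7/34)·(-4) + (3/17)·1 + (7/34)·6 + (4/17)·11 = 36/17
E[X²] = (3/17)·36 + (7/34)·16 + (3/17)·1 + (7/34)·36 + (4/17)·121 = 777/17
Var(X) = 777/17 − (36/17)² = 11913/289 ≈ 41.2215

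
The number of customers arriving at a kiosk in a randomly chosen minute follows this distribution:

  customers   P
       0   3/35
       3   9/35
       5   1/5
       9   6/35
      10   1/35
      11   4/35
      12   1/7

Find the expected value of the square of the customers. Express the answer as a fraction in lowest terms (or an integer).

E[X²] = (3/35)·0 + (9/35)·9 + (1/5)·25 + (6/35)·81 + (1/35)·100 + (4/35)·121 + (1/7)·144
     = 2046/35

2046/35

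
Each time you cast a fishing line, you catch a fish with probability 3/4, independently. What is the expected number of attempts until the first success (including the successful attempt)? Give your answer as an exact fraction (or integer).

For a geometric distribution, E[trials] = 1/p = 1/(3/4) = 4/3.

4/3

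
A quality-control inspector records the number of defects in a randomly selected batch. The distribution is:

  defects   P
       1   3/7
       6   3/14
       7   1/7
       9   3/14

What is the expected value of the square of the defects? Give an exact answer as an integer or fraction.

65/2

E[X²] = (3/7)·1 + (3/14)·36 + (1/7)·49 + (3/14)·81
     = 65/2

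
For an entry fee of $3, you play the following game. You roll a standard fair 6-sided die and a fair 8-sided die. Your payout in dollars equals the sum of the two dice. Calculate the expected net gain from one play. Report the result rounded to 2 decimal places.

$5.00

Distribution of the sum of the two dice: 2 w.p. 1/48, 3 w.p. 1/24, 4 w.p. 1/16, 5 w.p. 1/12, 6 w.p. 5/48, 7 w.p. 1/8, …
E[payout] = (1/48)·2 + (1/24)·3 + (1/16)·4 + (1/12)·5 + (5/48)·6 + (1/8)·7 + (1/8)·8 + (1/8)·9 + (5/48)·10 + (1/12)·11 + (1/16)·12 + (1/24)·13 + (1/48)·14 = 8
Expected profit = 8 − 3 = 5 ≈ $5.00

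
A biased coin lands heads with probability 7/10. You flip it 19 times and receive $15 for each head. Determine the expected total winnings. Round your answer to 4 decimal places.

$199.5000

E[#heads] = 19·7/10 = 133/10 (linearity over flips).
E[winnings] = 15·133/10 = 399/2.
≈ 199.5000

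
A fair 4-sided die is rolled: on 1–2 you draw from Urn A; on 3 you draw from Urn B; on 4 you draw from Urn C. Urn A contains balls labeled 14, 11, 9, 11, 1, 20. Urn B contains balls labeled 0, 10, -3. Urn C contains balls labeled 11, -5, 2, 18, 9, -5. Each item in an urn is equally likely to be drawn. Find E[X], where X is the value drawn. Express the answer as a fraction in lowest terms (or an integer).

22/3

E[X | Urn A] = (14 + 11 + 9 + 11 + 1 + 20)/6 = 11
E[X | Urn B] = (0 + 10 − 3)/3 = 7/3
E[X | Urn C] = (11 − 5 + 2 + 18 + 9 − 5)/6 = 5
E[X] = (1/2)·11 + (1/4)·7/3 + (1/4)·5 = 22/3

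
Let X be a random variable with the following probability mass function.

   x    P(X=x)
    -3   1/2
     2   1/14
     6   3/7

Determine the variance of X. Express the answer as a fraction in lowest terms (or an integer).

E[X] = (1/2)·(-3) + (1/14)·2 + (3/7)·6 = 17/14
E[X²] = (1/2)·9 + (1/14)·4 + (3/7)·36 = 283/14
Var(X) = 283/14 − (17/14)² = 3673/196

3673/196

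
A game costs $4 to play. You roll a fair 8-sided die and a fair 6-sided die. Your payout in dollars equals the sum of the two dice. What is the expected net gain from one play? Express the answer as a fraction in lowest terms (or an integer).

Distribution of the sum of the two dice: 2 w.p. 1/48, 3 w.p. 1/24, 4 w.p. 1/16, 5 w.p. 1/12, 6 w.p. 5/48, 7 w.p. 1/8, …
E[payout] = (1/48)·2 + (1/24)·3 + (1/16)·4 + (1/12)·5 + (5/48)·6 + (1/8)·7 + (1/8)·8 + (1/8)·9 + (5/48)·10 + (1/12)·11 + (1/16)·12 + (1/24)·13 + (1/48)·14 = 8
Expected profit = 8 − 4 = 4

$4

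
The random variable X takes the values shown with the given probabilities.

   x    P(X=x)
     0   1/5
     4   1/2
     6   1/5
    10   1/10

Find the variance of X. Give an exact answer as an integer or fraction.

189/25

E[X] = (1/5)·0 + (1/2)·4 + (1/5)·6 + (1/10)·10 = 21/5
E[X²] = (1/5)·0 + (1/2)·16 + (1/5)·36 + (1/10)·100 = 126/5
Var(X) = 126/5 − (21/5)² = 189/25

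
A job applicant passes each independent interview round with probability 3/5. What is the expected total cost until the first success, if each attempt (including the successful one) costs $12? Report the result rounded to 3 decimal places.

$20.000

E[#attempts] = 1/p = 5/3; E[cost] = 12·5/3 = 20.
≈ 20.000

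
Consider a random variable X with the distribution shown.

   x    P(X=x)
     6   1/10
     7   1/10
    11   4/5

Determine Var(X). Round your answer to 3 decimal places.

E[X] = (1/10)·6 + (1/10)·7 + (4/5)·11 = 101/10
E[X²] = (1/10)·36 + (1/10)·49 + (4/5)·121 = 1053/10
Var(X) = 1053/10 − (101/10)² = 329/100 ≈ 3.290

3.290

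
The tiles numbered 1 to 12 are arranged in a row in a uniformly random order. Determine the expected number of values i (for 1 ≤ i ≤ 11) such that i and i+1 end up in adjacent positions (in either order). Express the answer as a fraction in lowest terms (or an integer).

For each i ∈ {1,…,11}, let Xᵢ = 1 if i and i+1 are adjacent. P(Xᵢ=1) = 2·(12−1)!/12! = 2/12.
By linearity, E[ΣXᵢ] = (11)·(2/12) = 11/6.

11/6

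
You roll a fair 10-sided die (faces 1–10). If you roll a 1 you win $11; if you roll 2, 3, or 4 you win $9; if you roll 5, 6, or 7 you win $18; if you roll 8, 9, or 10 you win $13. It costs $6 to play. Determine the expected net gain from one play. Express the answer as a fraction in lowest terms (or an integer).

71/10 dollars

E[payout] = (3/10)·9 + (1/10)·11 + (3/10)·13 + (3/10)·18 = 131/10
Expected profit = 131/10 − 6 = 71/10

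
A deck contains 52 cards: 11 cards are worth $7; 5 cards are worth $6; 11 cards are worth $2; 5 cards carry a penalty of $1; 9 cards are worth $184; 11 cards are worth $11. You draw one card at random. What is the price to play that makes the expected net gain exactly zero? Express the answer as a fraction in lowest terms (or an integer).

E[payout] = (11/52)·7 + (5/52)·6 + (11/52)·2 + (5/52)·(-1) + (9/52)·184 + (11/52)·11 = 1901/52
Fair fee = E[payout] = 1901/52

1901/52 dollars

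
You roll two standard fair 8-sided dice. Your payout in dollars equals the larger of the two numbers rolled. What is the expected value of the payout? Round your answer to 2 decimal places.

$5.81

Distribution of the larger of the two numbers rolled: 1 w.p. 1/64, 2 w.p. 3/64, 3 w.p. 5/64, 4 w.p. 7/64, 5 w.p. 9/64, 6 w.p. 11/64, …
E[payout] = (1/64)·1 + (3/64)·2 + (5/64)·3 + (7/64)·4 + (9/64)·5 + (11/64)·6 + (13/64)·7 + (15/64)·8 = 93/16
≈ $5.81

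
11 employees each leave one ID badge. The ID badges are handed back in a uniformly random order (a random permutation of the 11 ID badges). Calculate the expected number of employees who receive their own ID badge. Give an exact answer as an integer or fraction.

Let Xᵢ = 1 if person i gets their own ID badge. For each i, P(Xᵢ=1) = 1/11.
By linearity of expectation, E[X₁+…+X_11] = 11·(1/11) = 1.

1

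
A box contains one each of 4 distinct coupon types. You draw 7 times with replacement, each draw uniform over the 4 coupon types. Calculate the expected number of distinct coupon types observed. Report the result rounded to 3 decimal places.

Let Xⱼ=1 if type j appears at least once. P(Xⱼ=1) = 1 − ((4−1)/4)^7 = 14197/16384.
E[#distinct] = 4·14197/16384 = 14197/4096.
≈ 3.466

3.466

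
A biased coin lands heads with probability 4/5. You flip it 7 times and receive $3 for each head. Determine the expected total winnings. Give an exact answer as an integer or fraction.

E[#heads] = 7·4/5 = 28/5 (linearity over flips).
E[winnings] = 3·28/5 = 84/5.

84/5 dollars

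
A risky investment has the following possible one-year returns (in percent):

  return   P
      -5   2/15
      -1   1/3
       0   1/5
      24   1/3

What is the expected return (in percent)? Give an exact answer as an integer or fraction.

7

E[X] = (2/15)·(-5) + (1/3)·(-1) + (1/5)·0 + (1/3)·24
     = 7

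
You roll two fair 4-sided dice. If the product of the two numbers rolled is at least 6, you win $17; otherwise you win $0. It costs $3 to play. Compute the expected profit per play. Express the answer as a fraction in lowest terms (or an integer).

11/2 dollars

E[payout] = (1/2)·0 + (1/2)·17 = 17/2
Expected profit = 17/2 − 3 = 11/2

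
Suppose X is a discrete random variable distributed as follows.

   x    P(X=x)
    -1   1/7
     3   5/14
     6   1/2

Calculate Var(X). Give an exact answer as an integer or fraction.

1161/196

E[X] = (1/7)·(-1) + (5/14)·3 + (1/2)·6 = 55/14
E[X²] = (1/7)·1 + (5/14)·9 + (1/2)·36 = 299/14
Var(X) = 299/14 − (55/14)² = 1161/196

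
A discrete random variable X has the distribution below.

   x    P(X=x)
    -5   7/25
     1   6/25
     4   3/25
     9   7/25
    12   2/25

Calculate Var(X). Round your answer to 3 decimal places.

35.520

E[X] = (7/25)·(-5) + (6/25)·1 + (3/25)·4 + (7/25)·9 + (2/25)·12 = 14/5
E[X²] = (7/25)·25 + (6/25)·1 + (3/25)·16 + (7/25)·81 + (2/25)·144 = 1084/25
Var(X) = 1084/25 − (14/5)² = 888/25 ≈ 35.520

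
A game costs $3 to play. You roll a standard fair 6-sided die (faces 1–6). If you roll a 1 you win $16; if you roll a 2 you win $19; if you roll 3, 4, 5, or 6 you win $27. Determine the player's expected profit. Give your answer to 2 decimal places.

$20.83

E[payout] = (1/6)·16 + (1/6)·19 + (2/3)·27 = 143/6
Expected profit = 143/6 − 3 = 125/6 ≈ $20.83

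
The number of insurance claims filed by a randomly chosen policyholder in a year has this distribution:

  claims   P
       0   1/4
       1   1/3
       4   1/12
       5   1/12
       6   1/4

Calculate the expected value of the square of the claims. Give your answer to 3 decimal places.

12.750

E[X²] = (1/4)·0 + (1/3)·1 + (1/12)·16 + (1/12)·25 + (1/4)·36
     = 51/4 ≈ 12.750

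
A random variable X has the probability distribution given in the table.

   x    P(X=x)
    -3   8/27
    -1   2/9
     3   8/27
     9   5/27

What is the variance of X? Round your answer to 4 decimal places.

E[X] = (8/27)·(-3) + (2/9)·(-1) + (8/27)·3 + (5/27)·9 = 13/9
E[X²] = (8/27)·9 + (2/9)·1 + (8/27)·9 + (5/27)·81 = 185/9
Var(X) = 185/9 − (13/9)² = 1496/81 ≈ 18.4691

18.4691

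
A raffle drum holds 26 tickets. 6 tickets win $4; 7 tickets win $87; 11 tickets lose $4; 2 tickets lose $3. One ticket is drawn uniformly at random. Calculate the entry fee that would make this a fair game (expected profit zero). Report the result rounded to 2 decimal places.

E[payout] = (6/26)·4 + (7/26)·87 + (11/26)·(-4) + (2/26)·(-3) = 583/26
Fair fee = E[payout] = 583/26 ≈ $22.42

$22.42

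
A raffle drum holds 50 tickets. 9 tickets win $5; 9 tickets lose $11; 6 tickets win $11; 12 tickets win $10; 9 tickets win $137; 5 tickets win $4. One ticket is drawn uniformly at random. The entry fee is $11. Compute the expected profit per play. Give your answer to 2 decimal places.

E[payout] = (9/50)·5 + (9/50)·(-11) + (6/50)·11 + (12/50)·10 + (9/50)·137 + (5/50)·4 = 277/10
Expected profit = 277/10 − 11 = 167/10 ≈ $16.70

$16.70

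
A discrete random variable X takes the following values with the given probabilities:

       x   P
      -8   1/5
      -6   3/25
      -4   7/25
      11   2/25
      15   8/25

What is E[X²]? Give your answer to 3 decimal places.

E[X²] = (1/5)·64 + (3/25)·36 + (7/25)·16 + (2/25)·121 + (8/25)·225
     = 2582/25 ≈ 103.280

103.280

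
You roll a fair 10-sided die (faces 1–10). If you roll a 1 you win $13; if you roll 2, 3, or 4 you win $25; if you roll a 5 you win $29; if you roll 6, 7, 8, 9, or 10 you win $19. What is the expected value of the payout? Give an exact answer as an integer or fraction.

106/5 dollars

E[payout] = (1/10)·13 + (1/2)·19 + (3/10)·25 + (1/10)·29 = 106/5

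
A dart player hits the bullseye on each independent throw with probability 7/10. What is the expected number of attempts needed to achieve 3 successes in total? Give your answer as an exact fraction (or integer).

30/7

By linearity (sum of 3 independent geometric waits), E[trials] = 3/p = 3/(7/10) = 30/7.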